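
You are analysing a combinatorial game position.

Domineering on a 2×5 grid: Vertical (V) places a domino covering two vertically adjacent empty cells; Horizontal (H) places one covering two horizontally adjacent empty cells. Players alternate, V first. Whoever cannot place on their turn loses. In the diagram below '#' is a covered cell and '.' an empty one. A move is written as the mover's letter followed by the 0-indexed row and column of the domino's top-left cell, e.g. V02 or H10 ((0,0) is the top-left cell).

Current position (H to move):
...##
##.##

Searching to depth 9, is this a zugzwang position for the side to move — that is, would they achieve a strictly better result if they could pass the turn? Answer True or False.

p1 H@[...##/##.##]: H00[##.##/##.##]-1 H01[.####/##.##]+1*
p2 V@[.####/##.##] terminal -1; root [...##/##.##] d9
pass branch (V moves first from the same position):
  | p1 V@[...##/##.##]: V02[..###/#####]-1*
  | p2 H@[..###/#####]: H00[#####/#####]+1*
  | p3 V@[#####/#####] terminal -1; root [...##/##.##] d9
H moving scores +1; H passing scores +1

zugzwang(...##/##.##, H) = False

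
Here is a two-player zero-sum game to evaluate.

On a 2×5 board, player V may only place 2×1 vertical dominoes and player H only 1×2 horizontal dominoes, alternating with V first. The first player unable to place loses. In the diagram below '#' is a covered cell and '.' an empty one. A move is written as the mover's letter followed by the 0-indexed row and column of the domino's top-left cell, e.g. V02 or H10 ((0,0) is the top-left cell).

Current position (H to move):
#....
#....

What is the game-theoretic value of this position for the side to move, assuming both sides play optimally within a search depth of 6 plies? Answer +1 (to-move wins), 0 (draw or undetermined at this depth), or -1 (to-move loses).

p1 H@[#..../#....]: H01[###../#....]-1 H02[#.##./#....]+1* H03[#..##/#....]-1 H11[#..../###..]-1 H12[#..../#.##.]+1 H13[#..../#..##]-1
p2 V@[#.##./#....]: V01[####./##...]-1* V04[#.###/#...#]-1
p3 H@[####./##...]: H12[####./####.]-1 H13[####./##.##]+1*
p4 V@[####./##.##] terminal -1; root [#..../#....] d6

value(#..../#...., H) = +1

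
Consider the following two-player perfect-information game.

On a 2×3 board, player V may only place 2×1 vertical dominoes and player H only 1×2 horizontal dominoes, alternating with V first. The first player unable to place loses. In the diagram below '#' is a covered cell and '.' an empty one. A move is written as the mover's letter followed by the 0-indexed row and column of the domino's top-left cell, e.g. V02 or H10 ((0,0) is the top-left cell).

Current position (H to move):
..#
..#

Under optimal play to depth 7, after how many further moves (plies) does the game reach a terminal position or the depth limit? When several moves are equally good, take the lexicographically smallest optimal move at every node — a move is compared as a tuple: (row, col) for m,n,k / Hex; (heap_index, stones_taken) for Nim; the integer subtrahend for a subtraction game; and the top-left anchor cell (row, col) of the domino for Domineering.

ply 1, H at ..#/..# | H00=+1→###/..#*; H10=+1→..#/###
ply 2: ###/..# is terminal -1 (V); from ..#/..# depth 7

PV length from [..#/..#]: 1 ply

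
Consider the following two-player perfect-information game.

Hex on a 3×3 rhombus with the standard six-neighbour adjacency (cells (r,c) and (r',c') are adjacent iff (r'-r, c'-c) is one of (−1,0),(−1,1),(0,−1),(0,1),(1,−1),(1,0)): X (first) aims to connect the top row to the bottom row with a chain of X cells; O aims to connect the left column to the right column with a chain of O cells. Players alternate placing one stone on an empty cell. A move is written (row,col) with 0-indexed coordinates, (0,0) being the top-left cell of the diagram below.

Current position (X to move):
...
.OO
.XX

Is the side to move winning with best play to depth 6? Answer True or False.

[.../.OO/.XX] X move#1: (0,0):-1/X../.OO/.XX*, (0,1):-1/.X./.OO/.XX, (0,2):-1/..X/.OO/.XX, (1,0):-1/.../XOO/.XX, (2,0):-1/.../.OO/XXX
[X../.OO/.XX] O move#2: (0,1):+1/XO./.OO/.XX*, (0,2):+1/X.O/.OO/.XX, (1,0):+1/X../OOO/.XX, (2,0):+1/X../.OO/OXX
[XO./.OO/.XX] X move#3: (0,2):-1/XOX/.OO/.XX*, (1,0):-1/XO./XOO/.XX, (2,0):-1/XO./.OO/XXX
[XOX/.OO/.XX] O move#4: (1,0):+1/XOX/OOO/.XX*, (2,0):+1/XOX/.OO/OXX
[XOX/OOO/.XX] end (terminal -1, X#5); searched .../.OO/.XX to 6

X winning at [.../.OO/.XX]: False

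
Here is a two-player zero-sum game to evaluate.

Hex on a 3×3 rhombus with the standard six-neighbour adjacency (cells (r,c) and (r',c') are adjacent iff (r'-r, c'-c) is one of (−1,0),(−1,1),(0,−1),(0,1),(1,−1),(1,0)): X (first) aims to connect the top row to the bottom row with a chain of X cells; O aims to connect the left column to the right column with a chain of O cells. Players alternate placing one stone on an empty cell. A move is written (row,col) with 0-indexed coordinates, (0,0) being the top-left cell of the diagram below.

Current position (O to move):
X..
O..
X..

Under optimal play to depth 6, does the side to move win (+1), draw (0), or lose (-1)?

value(X../O../X.., O) = +1

ply 1, O at X../O../X.. | (0,1)=-1→XO./O../X..; (0,2)=+1→X.O/O../X..*; (1,1)=+1→X../OO./X..; (1,2)=-1→X../O.O/X..; (2,1)=-1→X../O../XO.; (2,2)=-1→X../O../X.O
ply 2, X at X.O/O../X.. | (0,1)=-1→XXO/O../X..*; (1,1)=-1→X.O/OX./X..; (1,2)=-1→X.O/O.X/X..; (2,1)=-1→X.O/O../XX.; (2,2)=-1→X.O/O../X.X
ply 3, O at XXO/O../X.. | (1,1)=+1→XXO/OO./X..*; (1,2)=-1→XXO/O.O/X..; (2,1)=-1→XXO/O../XO.; (2,2)=-1→XXO/O../X.O
ply 4: XXO/OO./X.. is terminal -1 (X); from X../O../X.. depth 6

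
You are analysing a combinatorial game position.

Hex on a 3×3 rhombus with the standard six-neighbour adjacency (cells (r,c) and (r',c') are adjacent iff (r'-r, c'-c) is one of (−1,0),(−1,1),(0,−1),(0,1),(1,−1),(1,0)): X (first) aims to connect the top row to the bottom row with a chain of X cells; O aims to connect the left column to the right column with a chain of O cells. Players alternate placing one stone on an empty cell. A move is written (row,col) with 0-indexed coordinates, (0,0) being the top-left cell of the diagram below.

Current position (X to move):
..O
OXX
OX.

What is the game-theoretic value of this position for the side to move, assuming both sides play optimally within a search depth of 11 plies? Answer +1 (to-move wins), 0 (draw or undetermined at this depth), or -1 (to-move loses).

[..O/OXX/OX.] X move#1: (0,0):-1/X.O/OXX/OX., (0,1):+1/.XO/OXX/OX.*, (2,2):-1/..O/OXX/OXX
[.XO/OXX/OX.] end (terminal -1, O#2); searched ..O/OXX/OX. to 11

value(..O/OXX/OX., X) = +1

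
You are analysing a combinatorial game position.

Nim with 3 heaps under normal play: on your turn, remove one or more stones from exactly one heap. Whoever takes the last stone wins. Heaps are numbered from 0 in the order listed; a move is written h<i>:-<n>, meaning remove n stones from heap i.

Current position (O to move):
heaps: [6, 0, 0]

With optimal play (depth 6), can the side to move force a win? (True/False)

p1 O@[(6,0,0)]: h0:-1[(5,0,0)]-1 h0:-2[(4,0,0)]-1 h0:-3[(3,0,0)]-1 h0:-4[(2,0,0)]-1 h0:-5[(1,0,0)]-1 h0:-6[(0,0,0)]+1*
p2 X@[(0,0,0)] terminal -1; root [(6,0,0)] d6

O winning at [(6,0,0)]: True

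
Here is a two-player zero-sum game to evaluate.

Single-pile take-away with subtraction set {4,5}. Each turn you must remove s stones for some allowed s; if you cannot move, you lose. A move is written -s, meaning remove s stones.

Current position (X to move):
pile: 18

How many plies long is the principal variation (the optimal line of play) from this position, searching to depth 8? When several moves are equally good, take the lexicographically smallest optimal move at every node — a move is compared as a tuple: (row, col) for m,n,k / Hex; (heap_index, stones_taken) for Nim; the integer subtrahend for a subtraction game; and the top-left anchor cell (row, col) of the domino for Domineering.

PV length from [18]: 4 plies

ply 1, X at 18 | -4=-1→14*; -5=-1→13
ply 2, O at 14 | -4=+1→10*; -5=+1→9
ply 3, X at 10 | -4=-1→6*; -5=-1→5
ply 4, O at 6 | -4=+1→2*; -5=+1→1
ply 5: 2 is terminal -1 (X); from 18 depth 8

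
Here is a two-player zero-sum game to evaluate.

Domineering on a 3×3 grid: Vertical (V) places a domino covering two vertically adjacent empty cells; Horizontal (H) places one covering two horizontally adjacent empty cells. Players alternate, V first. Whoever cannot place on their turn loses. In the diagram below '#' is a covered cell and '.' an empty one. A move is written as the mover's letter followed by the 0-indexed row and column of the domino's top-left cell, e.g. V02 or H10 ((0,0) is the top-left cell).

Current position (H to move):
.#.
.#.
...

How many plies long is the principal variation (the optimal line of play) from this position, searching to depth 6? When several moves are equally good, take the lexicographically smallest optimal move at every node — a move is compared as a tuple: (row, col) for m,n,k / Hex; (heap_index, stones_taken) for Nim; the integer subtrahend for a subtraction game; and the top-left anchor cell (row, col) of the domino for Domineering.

PV length from [.#./.#./...]: 2 plies

ply 1, H at .#./.#./... | H20=-1→.#./.#./##.*; H21=-1→.#./.#./.##
ply 2, V at .#./.#./##. | V00=+1→##./##./##.*; V02=+1→.##/.##/##.; V12=+1→.#./.##/###
ply 3: ##./##./##. is terminal -1 (H); from .#./.#./... depth 6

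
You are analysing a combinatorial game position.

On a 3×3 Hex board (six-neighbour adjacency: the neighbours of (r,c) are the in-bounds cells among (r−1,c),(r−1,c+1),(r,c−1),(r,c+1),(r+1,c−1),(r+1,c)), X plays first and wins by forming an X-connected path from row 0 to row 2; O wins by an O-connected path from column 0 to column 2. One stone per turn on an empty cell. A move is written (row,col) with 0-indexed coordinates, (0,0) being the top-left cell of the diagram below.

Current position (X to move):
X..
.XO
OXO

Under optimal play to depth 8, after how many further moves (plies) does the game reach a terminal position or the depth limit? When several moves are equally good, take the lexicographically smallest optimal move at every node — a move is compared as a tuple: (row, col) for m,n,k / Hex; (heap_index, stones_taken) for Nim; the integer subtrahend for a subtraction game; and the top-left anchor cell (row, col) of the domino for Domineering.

[X../.XO/OXO] X move#1: (0,1):+1/XX./.XO/OXO*, (0,2):+1/X.X/.XO/OXO, (1,0):+1/X../XXO/OXO
[XX./.XO/OXO] end (terminal -1, O#2); searched X../.XO/OXO to 8

PV length from [X../.XO/OXO]: 1 ply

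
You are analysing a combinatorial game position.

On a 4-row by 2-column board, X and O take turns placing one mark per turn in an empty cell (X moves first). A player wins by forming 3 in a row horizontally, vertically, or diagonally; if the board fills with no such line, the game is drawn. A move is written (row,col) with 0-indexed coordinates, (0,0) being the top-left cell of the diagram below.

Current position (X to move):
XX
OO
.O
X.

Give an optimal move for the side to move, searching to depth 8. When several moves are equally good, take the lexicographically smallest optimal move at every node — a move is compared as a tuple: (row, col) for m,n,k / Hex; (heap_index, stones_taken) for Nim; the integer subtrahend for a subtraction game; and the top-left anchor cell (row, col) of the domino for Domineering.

X's best at [XX/OO/.O/X.]: (3,1)

ply 1, X at XX/OO/.O/X. | (2,0)=-1→XX/OO/XO/X.; (3,1)=+0→XX/OO/.O/XX*
ply 2, O at XX/OO/.O/XX | (2,0)=+0→XX/OO/OO/XX*
ply 3: XX/OO/OO/XX is terminal +0 (X); from XX/OO/.O/X. depth 8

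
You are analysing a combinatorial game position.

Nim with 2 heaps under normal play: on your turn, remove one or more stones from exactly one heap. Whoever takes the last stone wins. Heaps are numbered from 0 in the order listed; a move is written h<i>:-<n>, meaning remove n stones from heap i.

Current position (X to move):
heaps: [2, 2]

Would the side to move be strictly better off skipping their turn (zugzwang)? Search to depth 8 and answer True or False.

[(2,2)] X move#1: h0:-1:-1/(1,2)*, h0:-2:-1/(0,2), h1:-1:-1/(2,1), h1:-2:-1/(2,0)
[(1,2)] O move#2: h0:-1:-1/(0,2), h1:-1:+1/(1,1)*, h1:-2:-1/(1,0)
[(1,1)] X move#3: h0:-1:-1/(0,1)*, h1:-1:-1/(1,0)
[(0,1)] O move#4: h1:-1:+1/(0,0)*
[(0,0)] end (terminal -1, X#5); searched (2,2) to 8
pass branch (O moves first from the same position):
  | [(2,2)] O move#1: h0:-1:-1/(1,2)*, h0:-2:-1/(0,2), h1:-1:-1/(2,1), h1:-2:-1/(2,0)
  | [(1,2)] X move#2: h0:-1:-1/(0,2), h1:-1:+1/(1,1)*, h1:-2:-1/(1,0)
  | [(1,1)] O move#3: h0:-1:-1/(0,1)*, h1:-1:-1/(1,0)
  | [(0,1)] X move#4: h1:-1:+1/(0,0)*
  | [(0,0)] end (terminal -1, O#5); searched (2,2) to 8
X moving scores -1; X passing scores +1

zugzwang((2,2), X) = True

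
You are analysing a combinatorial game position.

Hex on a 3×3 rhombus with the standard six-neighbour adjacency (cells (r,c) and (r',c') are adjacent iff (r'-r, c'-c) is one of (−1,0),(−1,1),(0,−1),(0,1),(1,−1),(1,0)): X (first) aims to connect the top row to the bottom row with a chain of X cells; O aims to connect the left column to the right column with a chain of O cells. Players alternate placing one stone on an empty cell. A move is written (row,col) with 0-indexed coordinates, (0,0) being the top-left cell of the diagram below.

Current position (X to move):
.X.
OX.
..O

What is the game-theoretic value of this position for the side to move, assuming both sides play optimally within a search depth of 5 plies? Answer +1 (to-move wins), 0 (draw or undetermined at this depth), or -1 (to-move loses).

ply 1, X at .X./OX./..O | (0,0)=+1→XX./OX./..O*; (0,2)=+1→.XX/OX./..O; (1,2)=+1→.X./OXX/..O; (2,0)=+1→.X./OX./X.O; (2,1)=+1→.X./OX./.XO
ply 2, O at XX./OX./..O | (0,2)=-1→XXO/OX./..O*; (1,2)=-1→XX./OXO/..O; (2,0)=-1→XX./OX./O.O; (2,1)=-1→XX./OX./.OO
ply 3, X at XXO/OX./..O | (1,2)=+1→XXO/OXX/..O*; (2,0)=+1→XXO/OX./X.O; (2,1)=+1→XXO/OX./.XO
ply 4, O at XXO/OXX/..O | (2,0)=-1→XXO/OXX/O.O*; (2,1)=-1→XXO/OXX/.OO
ply 5, X at XXO/OXX/O.O | (2,1)=+1→XXO/OXX/OXO*
ply 6: XXO/OXX/OXO is terminal -1 (O); from .X./OX./..O depth 5

value(.X./OX./..O, X) = +1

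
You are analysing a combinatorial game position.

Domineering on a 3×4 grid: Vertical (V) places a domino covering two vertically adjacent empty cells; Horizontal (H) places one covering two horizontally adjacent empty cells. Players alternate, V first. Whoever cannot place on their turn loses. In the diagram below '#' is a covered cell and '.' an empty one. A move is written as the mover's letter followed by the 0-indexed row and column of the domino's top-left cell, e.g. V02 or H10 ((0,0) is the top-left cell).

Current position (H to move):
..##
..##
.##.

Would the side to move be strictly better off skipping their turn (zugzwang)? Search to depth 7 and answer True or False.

zugzwang(..##/..##/.##., H) = False

[..##/..##/.##.] H move#1: H00:-1/####/..##/.##., H10:+1/..##/####/.##.*
[..##/####/.##.] end (terminal -1, V#2); searched ..##/..##/.##. to 7
pass branch (V moves first from the same position):
  | [..##/..##/.##.] V move#1: V00:+1/#.##/#.##/.##.*, V01:+1/.###/.###/.##., V10:-1/..##/#.##/###.
  | [#.##/#.##/.##.] end (terminal -1, H#2); searched ..##/..##/.##. to 7
H moving scores +1; H passing scores -1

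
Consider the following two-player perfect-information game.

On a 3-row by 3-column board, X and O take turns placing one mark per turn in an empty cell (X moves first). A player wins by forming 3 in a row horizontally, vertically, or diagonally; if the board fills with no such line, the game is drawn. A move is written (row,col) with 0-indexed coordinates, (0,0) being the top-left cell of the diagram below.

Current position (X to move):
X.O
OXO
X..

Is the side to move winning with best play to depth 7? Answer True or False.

X winning at [X.O/OXO/X..]: True

ply 1, X at X.O/OXO/X.. | (0,1)=-1→XXO/OXO/X..; (2,1)=-1→X.O/OXO/XX.; (2,2)=+1→X.O/OXO/X.X*
ply 2: X.O/OXO/X.X is terminal -1 (O); from X.O/OXO/X.. depth 7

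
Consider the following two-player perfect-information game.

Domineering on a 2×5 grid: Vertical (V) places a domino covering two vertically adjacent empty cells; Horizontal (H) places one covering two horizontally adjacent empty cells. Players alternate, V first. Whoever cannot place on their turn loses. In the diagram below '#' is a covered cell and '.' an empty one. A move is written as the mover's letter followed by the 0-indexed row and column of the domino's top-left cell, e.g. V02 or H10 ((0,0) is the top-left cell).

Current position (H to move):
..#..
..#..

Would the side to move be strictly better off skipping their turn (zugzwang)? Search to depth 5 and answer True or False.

zugzwang(..#../..#.., H) = True

p1 H@[..#../..#..]: H00[###../..#..]-1* H03[..###/..#..]-1 H10[..#../###..]-1 H13[..#../..###]-1
p2 V@[###../..#..]: V03[####./..##.]+1* V04[###.#/..#.#]+1
p3 H@[####./..##.]: H10[####./####.]-1*
p4 V@[####./####.]: V04[#####/#####]+1*
p5 H@[#####/#####] terminal -1; root [..#../..#..] d5
if H skipped the turn, V would face:
~ p1 V@[..#../..#..]: V00[#.#../#.#..]-1* V01[.##../.##..]-1 V03[..##./..##.]-1 V04[..#.#/..#.#]-1
~ p2 H@[#.#../#.#..]: H03[#.###/#.#..]+1* H13[#.#../#.###]+1
~ p3 V@[#.###/#.#..]: V01[#####/###..]-1*
~ p4 H@[#####/###..]: H13[#####/#####]+1*
~ p5 V@[#####/#####] terminal -1; root [..#../..#..] d5
compare (H): move=-1 vs pass=+1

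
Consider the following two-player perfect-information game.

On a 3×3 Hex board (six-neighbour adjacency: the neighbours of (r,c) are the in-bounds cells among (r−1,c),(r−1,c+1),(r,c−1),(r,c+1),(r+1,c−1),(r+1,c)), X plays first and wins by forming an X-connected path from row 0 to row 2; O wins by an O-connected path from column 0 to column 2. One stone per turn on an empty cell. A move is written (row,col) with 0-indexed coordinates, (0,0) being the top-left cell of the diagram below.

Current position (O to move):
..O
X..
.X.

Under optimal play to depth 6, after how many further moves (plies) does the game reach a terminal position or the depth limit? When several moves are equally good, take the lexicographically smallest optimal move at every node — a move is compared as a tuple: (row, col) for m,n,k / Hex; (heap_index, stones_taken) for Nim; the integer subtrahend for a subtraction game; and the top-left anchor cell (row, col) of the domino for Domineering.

PV length from [..O/X../.X.]: 4 plies

[..O/X../.X.] O move#1: (0,0):-1/O.O/X../.X.*, (0,1):-1/.OO/X../.X., (1,1):-1/..O/XO./.X., (1,2):-1/..O/X.O/.X., (2,0):-1/..O/X../OX., (2,2):-1/..O/X../.XO
[O.O/X../.X.] X move#2: (0,1):+1/OXO/X../.X.*, (1,1):-1/O.O/XX./.X., (1,2):-1/O.O/X.X/.X., (2,0):-1/O.O/X../XX., (2,2):-1/O.O/X../.XX
[OXO/X../.X.] O move#3: (1,1):-1/OXO/XO./.X.*, (1,2):-1/OXO/X.O/.X., (2,0):-1/OXO/X../OX., (2,2):-1/OXO/X../.XO
[OXO/XO./.X.] X move#4: (1,2):-1/OXO/XOX/.X., (2,0):+1/OXO/XO./XX.*, (2,2):-1/OXO/XO./.XX
[OXO/XO./XX.] end (terminal -1, O#5); searched ..O/X../.X. to 6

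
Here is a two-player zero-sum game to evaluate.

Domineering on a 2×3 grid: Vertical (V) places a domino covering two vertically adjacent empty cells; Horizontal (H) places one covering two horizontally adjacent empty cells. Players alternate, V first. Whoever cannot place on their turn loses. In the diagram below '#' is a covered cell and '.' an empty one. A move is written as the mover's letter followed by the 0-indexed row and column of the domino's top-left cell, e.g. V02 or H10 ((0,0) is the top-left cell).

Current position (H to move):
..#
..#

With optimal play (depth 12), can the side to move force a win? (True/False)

p1 H@[..#/..#]: H00[###/..#]+1* H10[..#/###]+1
p2 V@[###/..#] terminal -1; root [..#/..#] d12

H winning at [..#/..#]: True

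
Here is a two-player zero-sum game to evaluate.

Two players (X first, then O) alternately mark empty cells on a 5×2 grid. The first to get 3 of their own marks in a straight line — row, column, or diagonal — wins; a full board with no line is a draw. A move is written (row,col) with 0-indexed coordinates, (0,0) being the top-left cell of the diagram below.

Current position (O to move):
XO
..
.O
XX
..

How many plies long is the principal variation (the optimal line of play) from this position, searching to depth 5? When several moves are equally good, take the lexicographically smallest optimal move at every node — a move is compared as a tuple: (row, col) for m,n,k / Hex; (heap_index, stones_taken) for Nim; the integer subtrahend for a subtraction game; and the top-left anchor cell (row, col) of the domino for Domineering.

ply 1, O at XO/../.O/XX/.. | (1,0)=+0→XO/O./.O/XX/..; (1,1)=+1→XO/.O/.O/XX/..*; (2,0)=+0→XO/../OO/XX/..; (4,0)=+0→XO/../.O/XX/O.; (4,1)=+0→XO/../.O/XX/.O
ply 2: XO/.O/.O/XX/.. is terminal -1 (X); from XO/../.O/XX/.. depth 5

PV length from [XO/../.O/XX/..]: 1 ply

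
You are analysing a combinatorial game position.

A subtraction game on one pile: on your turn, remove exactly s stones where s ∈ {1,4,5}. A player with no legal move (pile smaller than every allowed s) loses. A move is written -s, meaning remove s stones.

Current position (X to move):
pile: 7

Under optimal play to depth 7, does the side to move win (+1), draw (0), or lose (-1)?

p1 X@[7]: -1[6]-1 -4[3]-1 -5[2]+1*
p2 O@[2]: -1[1]-1*
p3 X@[1]: -1[0]+1*
p4 O@[0] terminal -1; root [7] d7

value(7, X) = +1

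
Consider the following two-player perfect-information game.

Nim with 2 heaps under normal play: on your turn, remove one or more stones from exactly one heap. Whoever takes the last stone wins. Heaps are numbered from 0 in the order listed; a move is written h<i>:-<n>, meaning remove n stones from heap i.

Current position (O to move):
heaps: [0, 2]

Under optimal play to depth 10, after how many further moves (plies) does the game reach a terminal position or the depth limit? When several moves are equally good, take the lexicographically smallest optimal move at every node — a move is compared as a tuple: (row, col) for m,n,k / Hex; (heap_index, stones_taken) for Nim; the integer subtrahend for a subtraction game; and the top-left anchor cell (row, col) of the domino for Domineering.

PV length from [(0,2)]: 1 ply

ply 1, O at (0,2) | h1:-1=-1→(0,1); h1:-2=+1→(0,0)*
ply 2: (0,0) is terminal -1 (X); from (0,2) depth 10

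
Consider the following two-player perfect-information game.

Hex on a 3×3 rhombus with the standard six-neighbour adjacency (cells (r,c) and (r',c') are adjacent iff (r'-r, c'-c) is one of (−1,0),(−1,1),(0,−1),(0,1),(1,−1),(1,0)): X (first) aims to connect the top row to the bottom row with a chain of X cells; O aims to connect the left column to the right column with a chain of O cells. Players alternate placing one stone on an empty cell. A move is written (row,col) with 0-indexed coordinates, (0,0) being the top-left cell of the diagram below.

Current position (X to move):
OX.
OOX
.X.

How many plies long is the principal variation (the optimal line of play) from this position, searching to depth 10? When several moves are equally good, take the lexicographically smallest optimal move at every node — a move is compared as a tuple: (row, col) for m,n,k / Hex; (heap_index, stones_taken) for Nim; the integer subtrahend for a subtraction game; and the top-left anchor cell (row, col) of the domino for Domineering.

ply 1, X at OX./OOX/.X. | (0,2)=+1→OXX/OOX/.X.*; (2,0)=-1→OX./OOX/XX.; (2,2)=-1→OX./OOX/.XX
ply 2: OXX/OOX/.X. is terminal -1 (O); from OX./OOX/.X. depth 10

PV length from [OX./OOX/.X.]: 1 ply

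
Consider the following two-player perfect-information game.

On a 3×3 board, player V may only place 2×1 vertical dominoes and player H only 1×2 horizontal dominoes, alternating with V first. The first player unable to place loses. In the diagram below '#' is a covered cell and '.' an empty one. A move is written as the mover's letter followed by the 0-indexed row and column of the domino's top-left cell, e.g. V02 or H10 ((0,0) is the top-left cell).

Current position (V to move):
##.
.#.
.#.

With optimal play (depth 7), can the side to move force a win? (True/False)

ply 1, V at ##./.#./.#. | V02=+1→###/.##/.#.*; V10=+1→##./##./##.; V12=+1→##./.##/.##
ply 2: ###/.##/.#. is terminal -1 (H); from ##./.#./.#. depth 7

V winning at [##./.#./.#.]: True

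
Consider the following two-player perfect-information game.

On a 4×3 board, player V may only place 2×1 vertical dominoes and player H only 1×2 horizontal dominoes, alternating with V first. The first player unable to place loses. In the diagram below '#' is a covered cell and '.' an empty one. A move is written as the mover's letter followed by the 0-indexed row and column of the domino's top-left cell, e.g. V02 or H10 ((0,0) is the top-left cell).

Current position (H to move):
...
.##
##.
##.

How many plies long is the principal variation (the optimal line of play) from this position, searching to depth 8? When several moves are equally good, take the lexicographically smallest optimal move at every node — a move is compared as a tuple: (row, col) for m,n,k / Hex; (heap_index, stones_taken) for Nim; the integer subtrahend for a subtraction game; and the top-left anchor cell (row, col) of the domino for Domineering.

[.../.##/##./##.] H move#1: H00:-1/##./.##/##./##.*, H01:-1/.##/.##/##./##.
[##./.##/##./##.] V move#2: V22:+1/##./.##/###/###*
[##./.##/###/###] end (terminal -1, H#3); searched .../.##/##./##. to 8

PV length from [.../.##/##./##.]: 2 plies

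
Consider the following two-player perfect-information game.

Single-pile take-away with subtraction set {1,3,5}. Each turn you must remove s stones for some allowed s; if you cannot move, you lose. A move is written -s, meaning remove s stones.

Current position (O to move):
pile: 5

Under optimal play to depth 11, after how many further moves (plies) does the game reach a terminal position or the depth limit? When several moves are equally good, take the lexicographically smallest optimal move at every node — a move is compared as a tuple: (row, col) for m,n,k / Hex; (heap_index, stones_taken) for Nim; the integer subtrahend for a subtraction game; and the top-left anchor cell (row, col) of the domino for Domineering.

PV length from [5]: 5 plies

ply 1, O at 5 | -1=+1→4*; -3=+1→2; -5=+1→0
ply 2, X at 4 | -1=-1→3*; -3=-1→1
ply 3, O at 3 | -1=+1→2*; -3=+1→0
ply 4, X at 2 | -1=-1→1*
ply 5, O at 1 | -1=+1→0*
ply 6: 0 is terminal -1 (X); from 5 depth 11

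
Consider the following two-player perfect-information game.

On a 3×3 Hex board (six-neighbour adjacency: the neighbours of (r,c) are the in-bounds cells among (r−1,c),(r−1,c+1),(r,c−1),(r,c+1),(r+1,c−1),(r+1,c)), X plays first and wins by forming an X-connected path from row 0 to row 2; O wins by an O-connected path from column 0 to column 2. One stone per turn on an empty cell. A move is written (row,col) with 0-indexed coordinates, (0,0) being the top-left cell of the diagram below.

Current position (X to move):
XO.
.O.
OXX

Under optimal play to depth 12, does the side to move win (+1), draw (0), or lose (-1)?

[XO./.O./OXX] X move#1: (0,2):-1/XOX/.O./OXX*, (1,0):-1/XO./XO./OXX, (1,2):-1/XO./.OX/OXX
[XOX/.O./OXX] O move#2: (1,0):-1/XOX/OO./OXX, (1,2):+1/XOX/.OO/OXX*
[XOX/.OO/OXX] end (terminal -1, X#3); searched XO./.O./OXX to 12

value(XO./.O./OXX, X) = -1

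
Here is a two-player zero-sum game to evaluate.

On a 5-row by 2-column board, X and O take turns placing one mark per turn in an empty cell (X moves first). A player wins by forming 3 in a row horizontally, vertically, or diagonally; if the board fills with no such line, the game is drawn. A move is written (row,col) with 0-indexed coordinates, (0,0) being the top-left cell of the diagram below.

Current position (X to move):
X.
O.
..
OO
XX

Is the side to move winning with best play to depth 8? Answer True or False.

p1 X@[X./O./../OO/XX]: (0,1)[XX/O./../OO/XX]-1 (1,1)[X./OX/../OO/XX]-1 (2,0)[X./O./X./OO/XX]+0* (2,1)[X./O./.X/OO/XX]-1
p2 O@[X./O./X./OO/XX]: (0,1)[XO/O./X./OO/XX]+0* (1,1)[X./OO/X./OO/XX]+0 (2,1)[X./O./XO/OO/XX]+0
p3 X@[XO/O./X./OO/XX]: (1,1)[XO/OX/X./OO/XX]+0* (2,1)[XO/O./XX/OO/XX]+0
p4 O@[XO/OX/X./OO/XX]: (2,1)[XO/OX/XO/OO/XX]+0*
p5 X@[XO/OX/XO/OO/XX] terminal +0; root [X./O./../OO/XX] d8

X winning at [X./O./../OO/XX]: False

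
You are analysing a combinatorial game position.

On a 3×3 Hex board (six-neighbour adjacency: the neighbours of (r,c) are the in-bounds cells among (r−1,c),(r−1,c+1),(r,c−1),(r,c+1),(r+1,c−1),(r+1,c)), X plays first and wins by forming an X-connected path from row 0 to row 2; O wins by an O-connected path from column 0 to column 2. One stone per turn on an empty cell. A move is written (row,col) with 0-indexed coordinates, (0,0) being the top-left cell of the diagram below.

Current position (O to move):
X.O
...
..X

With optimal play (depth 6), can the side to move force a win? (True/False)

ply 1, O at X.O/.../..X | (0,1)=-1→XOO/.../..X; (1,0)=+1→X.O/O../..X*; (1,1)=+1→X.O/.O./..X; (1,2)=-1→X.O/..O/..X; (2,0)=-1→X.O/.../O.X; (2,1)=-1→X.O/.../.OX
ply 2, X at X.O/O../..X | (0,1)=-1→XXO/O../..X*; (1,1)=-1→X.O/OX./..X; (1,2)=-1→X.O/O.X/..X; (2,0)=-1→X.O/O../X.X; (2,1)=-1→X.O/O../.XX
ply 3, O at XXO/O../..X | (1,1)=+1→XXO/OO./..X*; (1,2)=-1→XXO/O.O/..X; (2,0)=-1→XXO/O../O.X; (2,1)=-1→XXO/O../.OX
ply 4: XXO/OO./..X is terminal -1 (X); from X.O/.../..X depth 6

O winning at [X.O/.../..X]: True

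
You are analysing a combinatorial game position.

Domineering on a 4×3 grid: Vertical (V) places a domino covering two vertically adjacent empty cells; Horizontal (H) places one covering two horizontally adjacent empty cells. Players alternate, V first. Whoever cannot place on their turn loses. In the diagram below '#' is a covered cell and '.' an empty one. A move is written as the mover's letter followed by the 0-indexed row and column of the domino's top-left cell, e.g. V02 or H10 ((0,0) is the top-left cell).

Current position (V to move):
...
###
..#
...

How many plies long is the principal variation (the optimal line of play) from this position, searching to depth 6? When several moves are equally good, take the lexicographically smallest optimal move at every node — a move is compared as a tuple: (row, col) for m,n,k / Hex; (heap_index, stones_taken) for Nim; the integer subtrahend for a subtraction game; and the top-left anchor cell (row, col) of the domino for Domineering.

PV length from [.../###/..#/...]: 3 plies

ply 1, V at .../###/..#/... | V20=-1→.../###/#.#/#..; V21=+1→.../###/.##/.#.*
ply 2, H at .../###/.##/.#. | H00=-1→##./###/.##/.#.*; H01=-1→.##/###/.##/.#.
ply 3, V at ##./###/.##/.#. | V20=+1→##./###/###/##.*
ply 4: ##./###/###/##. is terminal -1 (H); from .../###/..#/... depth 6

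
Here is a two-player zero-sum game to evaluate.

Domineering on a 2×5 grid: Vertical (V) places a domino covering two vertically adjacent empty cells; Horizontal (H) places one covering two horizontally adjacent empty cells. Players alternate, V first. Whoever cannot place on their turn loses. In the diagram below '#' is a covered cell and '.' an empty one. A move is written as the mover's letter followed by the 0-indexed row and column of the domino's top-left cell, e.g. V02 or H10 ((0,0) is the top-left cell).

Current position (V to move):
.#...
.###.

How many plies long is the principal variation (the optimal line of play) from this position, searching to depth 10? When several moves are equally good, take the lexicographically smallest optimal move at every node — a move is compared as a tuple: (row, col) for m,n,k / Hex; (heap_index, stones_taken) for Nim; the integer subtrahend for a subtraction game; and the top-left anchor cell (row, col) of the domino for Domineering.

PV length from [.#.../.###.]: 3 plies

p1 V@[.#.../.###.]: V00[##.../####.]-1 V04[.#..#/.####]+1*
p2 H@[.#..#/.####]: H02[.####/.####]-1*
p3 V@[.####/.####]: V00[#####/#####]+1*
p4 H@[#####/#####] terminal -1; root [.#.../.###.] d10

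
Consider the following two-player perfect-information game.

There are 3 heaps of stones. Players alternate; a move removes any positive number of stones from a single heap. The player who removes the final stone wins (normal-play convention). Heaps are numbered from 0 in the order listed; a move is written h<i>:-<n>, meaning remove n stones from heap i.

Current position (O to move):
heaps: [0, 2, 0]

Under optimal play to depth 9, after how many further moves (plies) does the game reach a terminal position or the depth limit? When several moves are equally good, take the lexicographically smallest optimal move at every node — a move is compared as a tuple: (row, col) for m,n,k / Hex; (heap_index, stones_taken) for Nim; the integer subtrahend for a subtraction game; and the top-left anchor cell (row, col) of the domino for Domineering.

p1 O@[(0,2,0)]: h1:-1[(0,1,0)]-1 h1:-2[(0,0,0)]+1*
p2 X@[(0,0,0)] terminal -1; root [(0,2,0)] d9

PV length from [(0,2,0)]: 1 ply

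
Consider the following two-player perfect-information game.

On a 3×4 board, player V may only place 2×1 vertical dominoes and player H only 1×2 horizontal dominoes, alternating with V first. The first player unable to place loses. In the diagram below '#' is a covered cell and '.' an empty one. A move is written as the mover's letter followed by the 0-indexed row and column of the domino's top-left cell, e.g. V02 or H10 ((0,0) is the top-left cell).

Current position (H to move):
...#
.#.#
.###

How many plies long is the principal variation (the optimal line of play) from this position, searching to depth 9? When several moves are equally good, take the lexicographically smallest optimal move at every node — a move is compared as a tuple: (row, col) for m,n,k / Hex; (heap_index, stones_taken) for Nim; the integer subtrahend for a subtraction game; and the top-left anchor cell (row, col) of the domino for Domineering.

p1 H@[...#/.#.#/.###]: H00[##.#/.#.#/.###]-1* H01[.###/.#.#/.###]-1
p2 V@[##.#/.#.#/.###]: V02[####/.###/.###]+1* V10[##.#/##.#/####]+1
p3 H@[####/.###/.###] terminal -1; root [...#/.#.#/.###] d9

PV length from [...#/.#.#/.###]: 2 plies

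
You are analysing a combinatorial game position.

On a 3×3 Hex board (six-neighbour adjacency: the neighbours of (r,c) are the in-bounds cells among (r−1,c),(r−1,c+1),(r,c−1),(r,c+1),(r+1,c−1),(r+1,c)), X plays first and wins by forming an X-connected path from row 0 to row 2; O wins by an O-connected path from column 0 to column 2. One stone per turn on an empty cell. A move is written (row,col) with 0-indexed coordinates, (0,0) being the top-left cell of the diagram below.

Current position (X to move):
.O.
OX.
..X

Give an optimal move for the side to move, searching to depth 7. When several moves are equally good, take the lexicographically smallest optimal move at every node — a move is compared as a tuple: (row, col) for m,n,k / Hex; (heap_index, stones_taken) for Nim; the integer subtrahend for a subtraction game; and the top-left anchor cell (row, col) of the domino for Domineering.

ply 1, X at .O./OX./..X | (0,0)=-1→XO./OX./..X; (0,2)=+1→.OX/OX./..X*; (1,2)=-1→.O./OXX/..X; (2,0)=-1→.O./OX./X.X; (2,1)=-1→.O./OX./.XX
ply 2, O at .OX/OX./..X | (0,0)=-1→OOX/OX./..X*; (1,2)=-1→.OX/OXO/..X; (2,0)=-1→.OX/OX./O.X; (2,1)=-1→.OX/OX./.OX
ply 3, X at OOX/OX./..X | (1,2)=+1→OOX/OXX/..X*; (2,0)=+1→OOX/OX./X.X; (2,1)=+1→OOX/OX./.XX
ply 4: OOX/OXX/..X is terminal -1 (O); from .O./OX./..X depth 7

X's best at [.O./OX./..X]: (0,2)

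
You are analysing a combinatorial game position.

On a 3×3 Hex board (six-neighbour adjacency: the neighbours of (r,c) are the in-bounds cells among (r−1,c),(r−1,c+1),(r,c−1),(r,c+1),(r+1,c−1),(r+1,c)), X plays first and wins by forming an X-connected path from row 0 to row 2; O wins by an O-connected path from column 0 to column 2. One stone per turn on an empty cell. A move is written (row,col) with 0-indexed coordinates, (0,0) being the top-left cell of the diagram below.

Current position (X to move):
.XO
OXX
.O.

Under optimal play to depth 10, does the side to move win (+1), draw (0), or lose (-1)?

ply 1, X at .XO/OXX/.O. | (0,0)=+1→XXO/OXX/.O.*; (2,0)=+1→.XO/OXX/XO.; (2,2)=+1→.XO/OXX/.OX
ply 2, O at XXO/OXX/.O. | (2,0)=-1→XXO/OXX/OO.*; (2,2)=-1→XXO/OXX/.OO
ply 3, X at XXO/OXX/OO. | (2,2)=+1→XXO/OXX/OOX*
ply 4: XXO/OXX/OOX is terminal -1 (O); from .XO/OXX/.O. depth 10

value(.XO/OXX/.O., X) = +1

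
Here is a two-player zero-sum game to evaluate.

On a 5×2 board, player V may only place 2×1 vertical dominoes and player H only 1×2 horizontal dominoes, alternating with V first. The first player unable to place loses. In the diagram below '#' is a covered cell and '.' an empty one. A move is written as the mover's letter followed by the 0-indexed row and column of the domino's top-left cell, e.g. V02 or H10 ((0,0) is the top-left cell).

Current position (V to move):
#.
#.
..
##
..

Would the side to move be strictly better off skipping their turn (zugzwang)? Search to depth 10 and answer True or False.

zugzwang(#./#./../##/.., V) = False

[#./#./../##/..] V move#1: V01:-1/##/##/../##/..*, V11:-1/#./##/.#/##/..
[##/##/../##/..] H move#2: H20:+1/##/##/##/##/..*, H40:+1/##/##/../##/##
[##/##/##/##/..] end (terminal -1, V#3); searched #./#./../##/.. to 10
if V skipped the turn, H would face:
~ [#./#./../##/..] H move#1: H20:+1/#./#./##/##/..*, H40:-1/#./#./../##/##
~ [#./#./##/##/..] V move#2: V01:-1/##/##/##/##/..*
~ [##/##/##/##/..] H move#3: H40:+1/##/##/##/##/##*
~ [##/##/##/##/##] end (terminal -1, V#4); searched #./#./../##/.. to 10
compare (V): move=-1 vs pass=-1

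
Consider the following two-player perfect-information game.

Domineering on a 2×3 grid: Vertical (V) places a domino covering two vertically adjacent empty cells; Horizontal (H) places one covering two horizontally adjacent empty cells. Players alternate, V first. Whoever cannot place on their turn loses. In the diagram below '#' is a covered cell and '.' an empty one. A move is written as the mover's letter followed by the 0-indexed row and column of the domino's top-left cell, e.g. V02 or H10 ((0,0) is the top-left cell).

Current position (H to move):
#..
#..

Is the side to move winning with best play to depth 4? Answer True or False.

H winning at [#../#..]: True

ply 1, H at #../#.. | H01=+1→###/#..*; H11=+1→#../###
ply 2: ###/#.. is terminal -1 (V); from #../#.. depth 4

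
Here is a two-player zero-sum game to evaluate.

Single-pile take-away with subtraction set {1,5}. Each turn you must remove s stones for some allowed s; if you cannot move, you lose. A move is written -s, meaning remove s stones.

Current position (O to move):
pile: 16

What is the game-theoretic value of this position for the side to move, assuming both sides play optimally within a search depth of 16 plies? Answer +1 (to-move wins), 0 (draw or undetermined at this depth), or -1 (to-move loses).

value(16, O) = -1

[16] O move#1: -1:-1/15*, -5:-1/11
[15] X move#2: -1:+1/14*, -5:+1/10
[14] O move#3: -1:-1/13*, -5:-1/9
[13] X move#4: -1:+1/12*, -5:+1/8
[12] O move#5: -1:-1/11*, -5:-1/7
[11] X move#6: -1:+1/10*, -5:+1/6
[10] O move#7: -1:-1/9*, -5:-1/5
[9] X move#8: -1:+1/8*, -5:+1/4
[8] O move#9: -1:-1/7*, -5:-1/3
[7] X move#10: -1:+1/6*, -5:+1/2
[6] O move#11: -1:-1/5*, -5:-1/1
[5] X move#12: -1:+1/4*, -5:+1/0
[4] O move#13: -1:-1/3*
[3] X move#14: -1:+1/2*
[2] O move#15: -1:-1/1*
[1] X move#16: -1:+1/0*
[0] end (terminal -1, O#17); searched 16 to 16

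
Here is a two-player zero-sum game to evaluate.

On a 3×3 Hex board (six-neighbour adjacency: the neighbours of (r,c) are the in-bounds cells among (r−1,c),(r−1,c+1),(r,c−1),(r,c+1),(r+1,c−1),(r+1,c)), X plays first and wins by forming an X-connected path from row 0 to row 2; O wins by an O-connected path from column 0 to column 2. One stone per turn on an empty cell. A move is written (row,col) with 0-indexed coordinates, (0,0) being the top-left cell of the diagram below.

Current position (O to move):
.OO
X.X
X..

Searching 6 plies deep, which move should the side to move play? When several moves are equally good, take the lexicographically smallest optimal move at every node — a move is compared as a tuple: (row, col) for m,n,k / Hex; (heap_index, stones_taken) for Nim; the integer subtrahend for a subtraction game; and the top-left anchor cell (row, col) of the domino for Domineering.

O's best at [.OO/X.X/X..]: (0,0)

ply 1, O at .OO/X.X/X.. | (0,0)=+1→OOO/X.X/X..*; (1,1)=-1→.OO/XOX/X..; (2,1)=-1→.OO/X.X/XO.; (2,2)=-1→.OO/X.X/X.O
ply 2: OOO/X.X/X.. is terminal -1 (X); from .OO/X.X/X.. depth 6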